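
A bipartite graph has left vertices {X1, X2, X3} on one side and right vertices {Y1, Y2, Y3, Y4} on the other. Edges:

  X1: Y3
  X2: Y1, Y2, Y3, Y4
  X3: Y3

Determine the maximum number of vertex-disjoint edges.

2

Unit-capacity flow: source→left, listed edges, right→sink; max matching = max flow.
Augmenting path X1→Y3 (+1); matched 1.
Augmenting path X2→Y1 (+1); matched 2.
No augmenting path remains; maximum matching = 2.
König certificate: {X2, Y3} is a vertex cover of size 2 (every listed pair touches it), so no matching can be larger.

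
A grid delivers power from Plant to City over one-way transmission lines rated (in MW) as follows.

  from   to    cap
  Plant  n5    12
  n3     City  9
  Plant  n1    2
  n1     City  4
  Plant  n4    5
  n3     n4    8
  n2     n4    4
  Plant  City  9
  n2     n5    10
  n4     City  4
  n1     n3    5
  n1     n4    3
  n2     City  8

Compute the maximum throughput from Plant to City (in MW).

15

Augment Plant→City: bottleneck 9, flow now 9.
Augment Plant→n1→City: bottleneck 2, flow now 11.
Augment Plant→n4→City: bottleneck 4, flow now 15.
No augmenting path remains; maximum flow = 15.
In the residual graph, reachable from Plant: {Plant, n4, n5}.
Min-cut edges: Plant→n1 (2), Plant→City (9), n4→City (4); capacity 2 + 9 + 4 = 15.
This cut is saturated, so no flow can exceed 15.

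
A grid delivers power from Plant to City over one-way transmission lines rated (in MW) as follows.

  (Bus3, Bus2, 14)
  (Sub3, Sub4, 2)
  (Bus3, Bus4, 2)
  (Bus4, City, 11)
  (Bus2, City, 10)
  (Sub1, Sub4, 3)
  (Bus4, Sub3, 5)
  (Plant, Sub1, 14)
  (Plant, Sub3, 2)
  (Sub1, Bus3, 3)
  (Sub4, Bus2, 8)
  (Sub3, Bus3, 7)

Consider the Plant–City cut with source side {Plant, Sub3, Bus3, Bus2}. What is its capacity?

28

Edges leaving {Plant, Sub3, Bus3, Bus2}: Plant→Sub1 (14), Sub3→Sub4 (2), Bus3→Bus4 (2), Bus2→City (10).
Cut capacity = 14 + 2 + 2 + 10 = 28.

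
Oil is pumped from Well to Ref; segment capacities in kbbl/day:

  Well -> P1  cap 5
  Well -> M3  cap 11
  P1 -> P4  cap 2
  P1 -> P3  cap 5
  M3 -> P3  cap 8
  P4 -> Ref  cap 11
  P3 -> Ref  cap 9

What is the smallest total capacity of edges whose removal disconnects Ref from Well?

11

Augment Well→P1→P4→Ref: bottleneck 2, flow now 2.
Augment Well→P1→P3→Ref: bottleneck 3, flow now 5.
Augment Well→M3→P3→Ref: bottleneck 6, flow now 11.
No augmenting path remains; maximum flow = 11.
By max-flow min-cut, the minimum cut capacity equals the max flow.
In the residual graph, reachable from Well: {Well, P1, M3, P3}.
Min-cut edges: P1→P4 (2), P3→Ref (9); capacity 2 + 9 = 11.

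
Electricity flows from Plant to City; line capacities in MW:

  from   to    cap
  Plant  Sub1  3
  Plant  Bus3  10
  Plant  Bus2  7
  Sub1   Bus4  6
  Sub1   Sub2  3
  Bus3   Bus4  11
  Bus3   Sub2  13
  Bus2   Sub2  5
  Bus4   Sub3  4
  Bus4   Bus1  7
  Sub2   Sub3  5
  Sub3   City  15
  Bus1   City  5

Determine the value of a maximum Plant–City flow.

Augment Plant→Sub1→Bus4→Sub3→City: bottleneck 3, flow now 3.
Augment Plant→Bus3→Bus4→Sub3→City: bottleneck 1, flow now 4.
Augment Plant→Bus3→Bus4→Bus1→City: bottleneck 5, flow now 9.
Augment Plant→Bus3→Sub2→Sub3→City: bottleneck 4, flow now 13.
Augment Plant→Bus2→Sub2→Sub3→City: bottleneck 1, flow now 14.
No augmenting path remains; maximum flow = 14.
In the residual graph, reachable from Plant: {Plant, Sub1, Bus3, Bus2, Bus4, Sub2, Bus1}.
Min-cut edges: Bus4→Sub3 (4), Sub2→Sub3 (5), Bus1→City (5); capacity 4 + 5 + 5 = 14.
This cut is saturated, so no flow can exceed 14.

14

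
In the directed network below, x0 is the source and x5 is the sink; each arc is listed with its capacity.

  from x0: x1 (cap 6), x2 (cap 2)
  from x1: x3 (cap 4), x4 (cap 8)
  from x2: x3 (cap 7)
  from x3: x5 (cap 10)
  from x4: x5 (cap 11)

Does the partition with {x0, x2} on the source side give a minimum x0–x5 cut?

Given cut capacity: 6 + 7 = 13.
Augment x0→x1→x3→x5: bottleneck 4, flow now 4.
Augment x0→x1→x4→x5: bottleneck 2, flow now 6.
Augment x0→x2→x3→x5: bottleneck 2, flow now 8.
No augmenting path remains; maximum flow = 8.
In the residual graph, reachable from x0: {x0}.
Min-cut edges: x0→x1 (6), x0→x2 (2); capacity 6 + 2 = 8.
Cut capacity 13 exceeds the max flow 8, so it is not minimum.

No — its capacity is 13, but the minimum cut has capacity 8.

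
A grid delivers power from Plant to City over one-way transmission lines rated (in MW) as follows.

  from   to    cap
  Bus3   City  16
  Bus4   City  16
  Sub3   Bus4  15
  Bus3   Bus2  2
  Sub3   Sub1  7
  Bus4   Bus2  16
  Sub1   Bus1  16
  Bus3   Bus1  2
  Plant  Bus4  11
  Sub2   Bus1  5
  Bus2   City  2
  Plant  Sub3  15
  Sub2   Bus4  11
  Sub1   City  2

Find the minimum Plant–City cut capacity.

20

Augment Plant→Bus4→City: bottleneck 11, flow now 11.
Augment Plant→Sub3→Sub1→City: bottleneck 2, flow now 13.
Augment Plant→Sub3→Bus4→City: bottleneck 5, flow now 18.
Augment Plant→Sub3→Bus4→Bus2→City: bottleneck 2, flow now 20.
No augmenting path remains; maximum flow = 20.
By max-flow min-cut, the minimum cut capacity equals the max flow.
In the residual graph, reachable from Plant: {Plant, Sub3, Sub1, Bus4, Bus2, Bus1}.
Min-cut edges: Sub1→City (2), Bus4→City (16), Bus2→City (2); capacity 2 + 16 + 2 = 20.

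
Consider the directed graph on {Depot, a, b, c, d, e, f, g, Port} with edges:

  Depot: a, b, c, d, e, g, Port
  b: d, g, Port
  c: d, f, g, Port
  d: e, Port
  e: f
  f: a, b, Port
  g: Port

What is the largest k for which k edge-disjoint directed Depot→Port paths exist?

Assign every edge capacity 1; by Menger, the answer equals the max flow.
Path Depot→Port (+1); total 1.
Path Depot→b→Port (+1); total 2.
Path Depot→c→Port (+1); total 3.
Path Depot→d→Port (+1); total 4.
Path Depot→g→Port (+1); total 5.
Path Depot→e→f→Port (+1); total 6.
No residual Depot→Port path; max flow = 6.
Certifying cut of size 6: {Depot→Port, Depot→b, Depot→c, Depot→d, Depot→e, Depot→g}.

6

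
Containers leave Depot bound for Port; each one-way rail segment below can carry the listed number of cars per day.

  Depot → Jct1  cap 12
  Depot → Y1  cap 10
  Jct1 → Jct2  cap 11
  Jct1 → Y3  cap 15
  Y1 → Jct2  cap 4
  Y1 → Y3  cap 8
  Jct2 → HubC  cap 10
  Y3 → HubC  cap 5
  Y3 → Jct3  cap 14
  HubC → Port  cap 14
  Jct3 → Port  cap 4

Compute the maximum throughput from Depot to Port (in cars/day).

Augment Depot→Jct1→Jct2→HubC→Port: bottleneck 10, flow now 10.
Augment Depot→Jct1→Y3→HubC→Port: bottleneck 2, flow now 12.
Augment Depot→Y1→Y3→HubC→Port: bottleneck 2, flow now 14.
Augment Depot→Y1→Y3→Jct3→Port: bottleneck 4, flow now 18.
No augmenting path remains; maximum flow = 18.
In the residual graph, reachable from Depot: {Depot, Jct1, Y1, Jct2, Y3, HubC, Jct3}.
Min-cut edges: HubC→Port (14), Jct3→Port (4); capacity 14 + 4 = 18.
This cut is saturated, so no flow can exceed 18.

18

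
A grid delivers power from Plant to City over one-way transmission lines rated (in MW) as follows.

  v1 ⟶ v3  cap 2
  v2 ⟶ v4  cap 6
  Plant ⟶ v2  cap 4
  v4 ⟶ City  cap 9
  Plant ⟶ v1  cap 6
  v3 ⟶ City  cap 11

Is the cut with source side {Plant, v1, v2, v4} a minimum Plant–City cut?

No — its capacity is 11, but the minimum cut has capacity 6.

Given cut capacity: 2 + 9 = 11.
Augment Plant→v1→v3→City: bottleneck 2, flow now 2.
Augment Plant→v2→v4→City: bottleneck 4, flow now 6.
No augmenting path remains; maximum flow = 6.
In the residual graph, reachable from Plant: {Plant, v1}.
Min-cut edges: Plant→v2 (4), v1→v3 (2); capacity 4 + 2 = 6.
Cut capacity 11 exceeds the max flow 6, so it is not minimum.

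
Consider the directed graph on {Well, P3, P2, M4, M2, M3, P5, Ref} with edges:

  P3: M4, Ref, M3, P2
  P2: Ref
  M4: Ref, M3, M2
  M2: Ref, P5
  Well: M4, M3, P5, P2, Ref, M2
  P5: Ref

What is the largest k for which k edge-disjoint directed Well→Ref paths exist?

5

Assign every edge capacity 1; by Menger, the answer equals the max flow.
Path Well→Ref (+1); total 1.
Path Well→P2→Ref (+1); total 2.
Path Well→M4→Ref (+1); total 3.
Path Well→M2→Ref (+1); total 4.
Path Well→P5→Ref (+1); total 5.
No residual Well→Ref path; max flow = 5.
Certifying cut of size 5: {Well→M2, Well→M4, Well→P2, Well→P5, Well→Ref}.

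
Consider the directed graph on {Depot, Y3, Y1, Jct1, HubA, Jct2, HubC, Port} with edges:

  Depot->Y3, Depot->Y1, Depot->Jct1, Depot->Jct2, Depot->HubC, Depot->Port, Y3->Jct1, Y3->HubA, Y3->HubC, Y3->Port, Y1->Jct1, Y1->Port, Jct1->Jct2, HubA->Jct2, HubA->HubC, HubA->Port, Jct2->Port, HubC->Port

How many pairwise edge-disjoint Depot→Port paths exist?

Assign every edge capacity 1; by Menger, the answer equals the max flow.
Path Depot→Port (+1); total 1.
Path Depot→Y3→Port (+1); total 2.
Path Depot→Y1→Port (+1); total 3.
Path Depot→Jct2→Port (+1); total 4.
Path Depot→HubC→Port (+1); total 5.
No residual Depot→Port path; max flow = 5.
Certifying cut of size 5: {Depot→HubC, Depot→Port, Depot→Y1, Depot→Y3, Jct2→Port}.

5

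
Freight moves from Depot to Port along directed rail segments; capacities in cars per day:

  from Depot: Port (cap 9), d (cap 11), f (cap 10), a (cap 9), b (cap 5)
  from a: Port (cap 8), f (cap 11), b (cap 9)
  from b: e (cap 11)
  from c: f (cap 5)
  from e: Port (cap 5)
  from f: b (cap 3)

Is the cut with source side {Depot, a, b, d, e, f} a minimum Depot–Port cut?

Yes — it is a minimum cut (capacity 22).

Given cut capacity: 9 + 8 + 5 = 22.
Augment Depot→Port: bottleneck 9, flow now 9.
Augment Depot→a→Port: bottleneck 8, flow now 17.
Augment Depot→b→e→Port: bottleneck 5, flow now 22.
No augmenting path remains; maximum flow = 22.
Cut capacity 22 equals the max flow, so it is a minimum cut.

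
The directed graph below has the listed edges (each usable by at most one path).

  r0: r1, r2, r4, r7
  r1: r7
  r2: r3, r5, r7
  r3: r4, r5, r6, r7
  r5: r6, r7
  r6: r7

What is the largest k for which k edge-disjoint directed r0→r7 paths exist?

3

Assign every edge capacity 1; by Menger, the answer equals the max flow.
Path r0→r7 (+1); total 1.
Path r0→r1→r7 (+1); total 2.
Path r0→r2→r7 (+1); total 3.
No residual r0→r7 path; max flow = 3.
Certifying cut of size 3: {r0→r1, r0→r2, r0→r7}.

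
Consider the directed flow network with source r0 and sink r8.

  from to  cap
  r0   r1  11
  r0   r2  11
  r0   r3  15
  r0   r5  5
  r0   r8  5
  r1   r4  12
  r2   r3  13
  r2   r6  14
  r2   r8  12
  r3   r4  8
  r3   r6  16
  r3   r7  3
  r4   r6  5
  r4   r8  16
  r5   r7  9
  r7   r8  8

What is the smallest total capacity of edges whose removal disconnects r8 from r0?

40

Augment r0→r8: bottleneck 5, flow now 5.
Augment r0→r2→r8: bottleneck 11, flow now 16.
Augment r0→r1→r4→r8: bottleneck 11, flow now 27.
Augment r0→r3→r4→r8: bottleneck 5, flow now 32.
Augment r0→r3→r7→r8: bottleneck 3, flow now 35.
Augment r0→r5→r7→r8: bottleneck 5, flow now 40.
No augmenting path remains; maximum flow = 40.
By max-flow min-cut, the minimum cut capacity equals the max flow.
In the residual graph, reachable from r0: {r0, r1, r3, r4, r6}.
Min-cut edges: r0→r2 (11), r0→r5 (5), r0→r8 (5), r3→r7 (3), r4→r8 (16); capacity 11 + 5 + 5 + 3 + 16 = 40.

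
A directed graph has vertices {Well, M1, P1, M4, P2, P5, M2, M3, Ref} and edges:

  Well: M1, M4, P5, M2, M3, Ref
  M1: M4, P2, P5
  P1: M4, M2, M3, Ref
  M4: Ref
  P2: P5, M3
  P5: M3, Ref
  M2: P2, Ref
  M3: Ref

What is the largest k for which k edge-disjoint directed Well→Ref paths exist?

5

Assign every edge capacity 1; by Menger, the answer equals the max flow.
Path Well→Ref (+1); total 1.
Path Well→M4→Ref (+1); total 2.
Path Well→P5→Ref (+1); total 3.
Path Well→M2→Ref (+1); total 4.
Path Well→M3→Ref (+1); total 5.
No residual Well→Ref path; max flow = 5.
Certifying cut of size 5: {M3→Ref, M4→Ref, P5→Ref, Well→M2, Well→Ref}.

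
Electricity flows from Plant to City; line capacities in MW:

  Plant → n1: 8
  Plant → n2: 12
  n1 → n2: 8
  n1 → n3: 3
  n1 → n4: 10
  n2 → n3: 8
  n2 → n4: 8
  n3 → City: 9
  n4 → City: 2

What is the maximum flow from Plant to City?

11

Augment Plant→n1→n3→City: bottleneck 3, flow now 3.
Augment Plant→n1→n4→City: bottleneck 2, flow now 5.
Augment Plant→n2→n3→City: bottleneck 6, flow now 11.
No augmenting path remains; maximum flow = 11.
In the residual graph, reachable from Plant: {Plant, n1, n2, n3, n4}.
Min-cut edges: n3→City (9), n4→City (2); capacity 9 + 2 = 11.
This cut is saturated, so no flow can exceed 11.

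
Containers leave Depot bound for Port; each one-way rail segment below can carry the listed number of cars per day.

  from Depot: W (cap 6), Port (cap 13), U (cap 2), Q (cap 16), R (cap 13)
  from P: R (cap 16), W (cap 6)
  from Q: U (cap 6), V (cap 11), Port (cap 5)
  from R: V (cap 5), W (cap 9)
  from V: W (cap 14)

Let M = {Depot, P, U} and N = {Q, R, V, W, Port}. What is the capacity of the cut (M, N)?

70

Edges leaving {Depot, P, U}: Depot→Q (16), Depot→R (13), Depot→W (6), Depot→Port (13), P→R (16), P→W (6).
Cut capacity = 16 + 13 + 6 + 13 + 16 + 6 = 70.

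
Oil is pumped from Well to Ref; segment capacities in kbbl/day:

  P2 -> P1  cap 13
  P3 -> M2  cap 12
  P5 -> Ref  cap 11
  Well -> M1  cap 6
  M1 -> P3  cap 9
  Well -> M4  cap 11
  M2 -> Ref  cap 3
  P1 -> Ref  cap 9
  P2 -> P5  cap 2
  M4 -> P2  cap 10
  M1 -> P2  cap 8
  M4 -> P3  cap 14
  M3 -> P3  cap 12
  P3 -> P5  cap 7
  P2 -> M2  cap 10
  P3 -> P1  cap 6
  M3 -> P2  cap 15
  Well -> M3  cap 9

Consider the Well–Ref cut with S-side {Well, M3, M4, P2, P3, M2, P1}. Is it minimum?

Given cut capacity: 6 + 2 + 7 + 3 + 9 = 27.
Augment Well→M1→P2→M2→Ref: bottleneck 3, flow now 3.
Augment Well→M1→P2→P1→Ref: bottleneck 3, flow now 6.
Augment Well→M3→P2→P1→Ref: bottleneck 6, flow now 12.
Augment Well→M3→P2→P5→Ref: bottleneck 2, flow now 14.
Augment Well→M3→P3→P5→Ref: bottleneck 1, flow now 15.
Augment Well→M4→P3→P5→Ref: bottleneck 6, flow now 21.
No augmenting path remains; maximum flow = 21.
In the residual graph, reachable from Well: {Well, M1, M3, M4, P2, P3, M2, P1}.
Min-cut edges: P2→P5 (2), P3→P5 (7), M2→Ref (3), P1→Ref (9); capacity 2 + 7 + 3 + 9 = 21.
Cut capacity 27 exceeds the max flow 21, so it is not minimum.

No — its capacity is 27, but the minimum cut has capacity 21.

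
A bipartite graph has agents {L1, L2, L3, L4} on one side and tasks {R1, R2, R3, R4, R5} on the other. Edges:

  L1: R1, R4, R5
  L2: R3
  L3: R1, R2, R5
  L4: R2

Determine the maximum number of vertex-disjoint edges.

Unit-capacity flow: source→left, listed edges, right→sink; max matching = max flow.
Augmenting path L1→R1 (+1); matched 1.
Augmenting path L2→R3 (+1); matched 2.
Augmenting path L3→R2 (+1); matched 3.
Augmenting path L4→R2→L3→R5 (+1); matched 4.
No augmenting path remains; maximum matching = 4.
König certificate: {L1, L2, L3, L4} is a vertex cover of size 4 (every listed pair touches it), so no matching can be larger.

4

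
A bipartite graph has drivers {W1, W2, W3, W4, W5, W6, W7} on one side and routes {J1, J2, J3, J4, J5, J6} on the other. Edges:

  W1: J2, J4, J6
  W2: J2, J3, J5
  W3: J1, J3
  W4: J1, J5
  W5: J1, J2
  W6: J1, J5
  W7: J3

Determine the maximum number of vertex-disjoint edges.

Unit-capacity flow: source→left, listed edges, right→sink; max matching = max flow.
Augmenting path W1→J2 (+1); matched 1.
Augmenting path W2→J3 (+1); matched 2.
Augmenting path W3→J1 (+1); matched 3.
Augmenting path W4→J5 (+1); matched 4.
Augmenting path W5→J2→W1→J4 (+1); matched 5.
No augmenting path remains; maximum matching = 5.
König certificate: {W1, J1, J2, J3, J5} is a vertex cover of size 5 (every listed pair touches it), so no matching can be larger.

5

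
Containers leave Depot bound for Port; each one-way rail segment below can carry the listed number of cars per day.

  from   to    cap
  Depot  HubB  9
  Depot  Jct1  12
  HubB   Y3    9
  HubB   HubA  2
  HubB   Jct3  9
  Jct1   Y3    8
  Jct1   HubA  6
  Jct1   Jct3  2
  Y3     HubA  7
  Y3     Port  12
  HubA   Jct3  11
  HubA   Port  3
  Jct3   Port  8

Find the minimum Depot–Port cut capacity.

21

Augment Depot→HubB→Y3→Port: bottleneck 9, flow now 9.
Augment Depot→Jct1→Y3→Port: bottleneck 3, flow now 12.
Augment Depot→Jct1→HubA→Port: bottleneck 3, flow now 15.
Augment Depot→Jct1→Jct3→Port: bottleneck 2, flow now 17.
Augment Depot→Jct1→HubA→Jct3→Port: bottleneck 3, flow now 20.
Augment Depot→Jct1→Y3→HubB→Jct3→Port: bottleneck 1, flow now 21. (uses reverse residual edge)
No augmenting path remains; maximum flow = 21.
By max-flow min-cut, the minimum cut capacity equals the max flow.
In the residual graph, reachable from Depot: {Depot}.
Min-cut edges: Depot→HubB (9), Depot→Jct1 (12); capacity 9 + 12 = 21.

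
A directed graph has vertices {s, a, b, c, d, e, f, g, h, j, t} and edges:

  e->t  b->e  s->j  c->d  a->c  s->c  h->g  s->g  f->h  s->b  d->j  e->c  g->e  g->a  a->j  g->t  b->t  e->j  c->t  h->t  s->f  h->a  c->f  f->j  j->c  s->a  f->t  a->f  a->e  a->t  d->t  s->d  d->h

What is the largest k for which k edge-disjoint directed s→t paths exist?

Assign every edge capacity 1; by Menger, the answer equals the max flow.
Path s→a→t (+1); total 1.
Path s→b→t (+1); total 2.
Path s→c→t (+1); total 3.
Path s→d→t (+1); total 4.
Path s→f→t (+1); total 5.
Path s→g→t (+1); total 6.
Path s→j→c→d→h→t (+1); total 7.
No residual s→t path; max flow = 7.
Certifying cut of size 7: {s→a, s→b, s→c, s→d, s→f, s→g, s→j}.

7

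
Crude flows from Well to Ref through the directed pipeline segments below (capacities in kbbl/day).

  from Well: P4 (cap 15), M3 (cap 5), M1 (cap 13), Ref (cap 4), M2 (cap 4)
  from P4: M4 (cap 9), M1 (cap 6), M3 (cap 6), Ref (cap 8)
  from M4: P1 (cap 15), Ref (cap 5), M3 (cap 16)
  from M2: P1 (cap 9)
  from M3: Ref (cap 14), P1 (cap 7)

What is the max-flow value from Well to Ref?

Augment Well→Ref: bottleneck 4, flow now 4.
Augment Well→P4→Ref: bottleneck 8, flow now 12.
Augment Well→M3→Ref: bottleneck 5, flow now 17.
Augment Well→P4→M4→Ref: bottleneck 5, flow now 22.
Augment Well→P4→M3→Ref: bottleneck 2, flow now 24.
No augmenting path remains; maximum flow = 24.
In the residual graph, reachable from Well: {Well, M1, M2, P1}.
Min-cut edges: Well→P4 (15), Well→M3 (5), Well→Ref (4); capacity 15 + 5 + 4 = 24.
This cut is saturated, so no flow can exceed 24.

24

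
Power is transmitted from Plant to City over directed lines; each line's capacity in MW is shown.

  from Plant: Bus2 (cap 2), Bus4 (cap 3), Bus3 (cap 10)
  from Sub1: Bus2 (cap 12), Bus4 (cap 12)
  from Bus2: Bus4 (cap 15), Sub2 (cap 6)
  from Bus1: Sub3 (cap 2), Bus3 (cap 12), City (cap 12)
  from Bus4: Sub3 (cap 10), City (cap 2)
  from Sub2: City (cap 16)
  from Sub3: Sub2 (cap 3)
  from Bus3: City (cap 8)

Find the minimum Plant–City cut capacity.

13

Augment Plant→Bus4→City: bottleneck 2, flow now 2.
Augment Plant→Bus3→City: bottleneck 8, flow now 10.
Augment Plant→Bus2→Sub2→City: bottleneck 2, flow now 12.
Augment Plant→Bus4→Sub3→Sub2→City: bottleneck 1, flow now 13.
No augmenting path remains; maximum flow = 13.
By max-flow min-cut, the minimum cut capacity equals the max flow.
In the residual graph, reachable from Plant: {Plant, Bus3}.
Min-cut edges: Plant→Bus2 (2), Plant→Bus4 (3), Bus3→City (8); capacity 2 + 3 + 8 = 13.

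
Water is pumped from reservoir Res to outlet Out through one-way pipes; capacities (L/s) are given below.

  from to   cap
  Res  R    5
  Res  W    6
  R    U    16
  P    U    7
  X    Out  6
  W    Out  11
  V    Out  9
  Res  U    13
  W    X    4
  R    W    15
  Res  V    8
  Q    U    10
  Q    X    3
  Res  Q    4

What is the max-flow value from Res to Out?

22

Augment Res→V→Out: bottleneck 8, flow now 8.
Augment Res→W→Out: bottleneck 6, flow now 14.
Augment Res→Q→X→Out: bottleneck 3, flow now 17.
Augment Res→R→W→Out: bottleneck 5, flow now 22.
No augmenting path remains; maximum flow = 22.
In the residual graph, reachable from Res: {Res, Q, U}.
Min-cut edges: Res→R (5), Res→V (8), Res→W (6), Q→X (3); capacity 5 + 8 + 6 + 3 = 22.
This cut is saturated, so no flow can exceed 22.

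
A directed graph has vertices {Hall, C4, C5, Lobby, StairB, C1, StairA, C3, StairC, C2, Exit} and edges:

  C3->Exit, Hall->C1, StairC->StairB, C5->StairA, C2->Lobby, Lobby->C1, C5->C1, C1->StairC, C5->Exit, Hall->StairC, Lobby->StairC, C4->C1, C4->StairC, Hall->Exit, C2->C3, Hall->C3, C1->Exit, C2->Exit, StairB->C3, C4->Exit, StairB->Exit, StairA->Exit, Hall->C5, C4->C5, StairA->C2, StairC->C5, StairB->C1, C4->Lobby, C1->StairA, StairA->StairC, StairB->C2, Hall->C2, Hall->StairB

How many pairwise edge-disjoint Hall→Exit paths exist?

7

Assign every edge capacity 1; by Menger, the answer equals the max flow.
Path Hall→Exit (+1); total 1.
Path Hall→C5→Exit (+1); total 2.
Path Hall→StairB→Exit (+1); total 3.
Path Hall→C1→Exit (+1); total 4.
Path Hall→C3→Exit (+1); total 5.
Path Hall→C2→Exit (+1); total 6.
Path Hall→StairC→C5→StairA→Exit (+1); total 7.
No residual Hall→Exit path; max flow = 7.
Certifying cut of size 7: {Hall→C1, Hall→C2, Hall→C3, Hall→C5, Hall→Exit, Hall→StairB, Hall→StairC}.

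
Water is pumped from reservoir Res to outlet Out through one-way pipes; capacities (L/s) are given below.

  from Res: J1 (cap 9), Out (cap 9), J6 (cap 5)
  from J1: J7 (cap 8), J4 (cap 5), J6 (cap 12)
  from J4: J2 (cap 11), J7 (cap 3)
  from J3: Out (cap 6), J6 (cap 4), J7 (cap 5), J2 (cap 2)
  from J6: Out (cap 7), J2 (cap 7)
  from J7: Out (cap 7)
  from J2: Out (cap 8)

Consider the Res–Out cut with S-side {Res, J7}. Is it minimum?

Given cut capacity: 9 + 5 + 9 + 7 = 30.
Augment Res→Out: bottleneck 9, flow now 9.
Augment Res→J6→Out: bottleneck 5, flow now 14.
Augment Res→J1→J6→Out: bottleneck 2, flow now 16.
Augment Res→J1→J7→Out: bottleneck 7, flow now 23.
No augmenting path remains; maximum flow = 23.
In the residual graph, reachable from Res: {Res}.
Min-cut edges: Res→J1 (9), Res→J6 (5), Res→Out (9); capacity 9 + 5 + 9 = 23.
Cut capacity 30 exceeds the max flow 23, so it is not minimum.

No — its capacity is 30, but the minimum cut has capacity 23.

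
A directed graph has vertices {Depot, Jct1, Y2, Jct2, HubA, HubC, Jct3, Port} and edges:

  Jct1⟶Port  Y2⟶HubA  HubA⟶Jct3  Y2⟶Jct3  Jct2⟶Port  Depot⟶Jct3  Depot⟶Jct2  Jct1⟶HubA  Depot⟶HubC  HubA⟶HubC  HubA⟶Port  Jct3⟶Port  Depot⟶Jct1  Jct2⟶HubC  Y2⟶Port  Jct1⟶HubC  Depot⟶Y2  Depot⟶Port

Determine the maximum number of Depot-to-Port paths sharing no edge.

Assign every edge capacity 1; by Menger, the answer equals the max flow.
Path Depot→Port (+1); total 1.
Path Depot→Jct1→Port (+1); total 2.
Path Depot→Y2→Port (+1); total 3.
Path Depot→Jct2→Port (+1); total 4.
Path Depot→Jct3→Port (+1); total 5.
No residual Depot→Port path; max flow = 5.
Certifying cut of size 5: {Depot→Jct1, Depot→Jct2, Depot→Jct3, Depot→Port, Depot→Y2}.

5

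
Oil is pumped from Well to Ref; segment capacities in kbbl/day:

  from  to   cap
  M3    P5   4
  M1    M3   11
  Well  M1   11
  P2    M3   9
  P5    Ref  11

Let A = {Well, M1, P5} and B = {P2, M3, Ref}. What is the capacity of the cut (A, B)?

22

Edges leaving {Well, M1, P5}: M1→M3 (11), P5→Ref (11).
Cut capacity = 11 + 11 = 22.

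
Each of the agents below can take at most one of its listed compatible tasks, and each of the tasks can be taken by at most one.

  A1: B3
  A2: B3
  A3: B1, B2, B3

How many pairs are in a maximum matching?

Unit-capacity flow: source→left, listed edges, right→sink; max matching = max flow.
Augmenting path A1→B3 (+1); matched 1.
Augmenting path A3→B1 (+1); matched 2.
No augmenting path remains; maximum matching = 2.
König certificate: {A3, B3} is a vertex cover of size 2 (every listed pair touches it), so no matching can be larger.

2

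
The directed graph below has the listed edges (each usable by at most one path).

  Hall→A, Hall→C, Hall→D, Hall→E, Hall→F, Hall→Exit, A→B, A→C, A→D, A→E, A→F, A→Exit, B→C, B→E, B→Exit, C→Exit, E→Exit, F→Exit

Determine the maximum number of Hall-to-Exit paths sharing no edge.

5

Assign every edge capacity 1; by Menger, the answer equals the max flow.
Path Hall→Exit (+1); total 1.
Path Hall→A→Exit (+1); total 2.
Path Hall→C→Exit (+1); total 3.
Path Hall→E→Exit (+1); total 4.
Path Hall→F→Exit (+1); total 5.
No residual Hall→Exit path; max flow = 5.
Certifying cut of size 5: {Hall→A, Hall→C, Hall→E, Hall→Exit, Hall→F}.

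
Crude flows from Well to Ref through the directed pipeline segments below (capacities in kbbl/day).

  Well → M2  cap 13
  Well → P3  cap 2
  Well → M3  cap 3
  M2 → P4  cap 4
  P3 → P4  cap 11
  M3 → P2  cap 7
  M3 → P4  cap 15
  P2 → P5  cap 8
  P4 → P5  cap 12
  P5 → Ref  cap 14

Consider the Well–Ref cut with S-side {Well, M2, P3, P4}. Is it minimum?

No — its capacity is 15, but the minimum cut has capacity 9.

Given cut capacity: 3 + 12 = 15.
Augment Well→M2→P4→P5→Ref: bottleneck 4, flow now 4.
Augment Well→P3→P4→P5→Ref: bottleneck 2, flow now 6.
Augment Well→M3→P2→P5→Ref: bottleneck 3, flow now 9.
No augmenting path remains; maximum flow = 9.
In the residual graph, reachable from Well: {Well, M2}.
Min-cut edges: Well→P3 (2), Well→M3 (3), M2→P4 (4); capacity 2 + 3 + 4 = 9.
Cut capacity 15 exceeds the max flow 9, so it is not minimum.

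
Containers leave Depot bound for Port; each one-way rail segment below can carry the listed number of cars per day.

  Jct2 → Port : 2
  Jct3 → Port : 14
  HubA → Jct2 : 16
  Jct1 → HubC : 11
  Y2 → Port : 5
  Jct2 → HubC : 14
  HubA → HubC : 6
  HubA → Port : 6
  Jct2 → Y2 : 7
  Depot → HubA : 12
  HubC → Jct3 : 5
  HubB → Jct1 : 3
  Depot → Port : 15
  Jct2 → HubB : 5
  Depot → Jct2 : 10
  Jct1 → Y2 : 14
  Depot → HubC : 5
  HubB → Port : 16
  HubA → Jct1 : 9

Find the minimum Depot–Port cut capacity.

38

Augment Depot→Port: bottleneck 15, flow now 15.
Augment Depot→HubA→Port: bottleneck 6, flow now 21.
Augment Depot→Jct2→Port: bottleneck 2, flow now 23.
Augment Depot→Jct2→HubB→Port: bottleneck 5, flow now 28.
Augment Depot→Jct2→Y2→Port: bottleneck 3, flow now 31.
Augment Depot→HubC→Jct3→Port: bottleneck 5, flow now 36.
Augment Depot→HubA→Jct2→Y2→Port: bottleneck 2, flow now 38.
No augmenting path remains; maximum flow = 38.
By max-flow min-cut, the minimum cut capacity equals the max flow.
In the residual graph, reachable from Depot: {Depot, HubA, Jct2, Jct1, HubC, Y2}.
Min-cut edges: Depot→Port (15), HubA→Port (6), Jct2→HubB (5), Jct2→Port (2), HubC→Jct3 (5), Y2→Port (5); capacity 15 + 6 + 5 + 2 + 5 + 5 = 38.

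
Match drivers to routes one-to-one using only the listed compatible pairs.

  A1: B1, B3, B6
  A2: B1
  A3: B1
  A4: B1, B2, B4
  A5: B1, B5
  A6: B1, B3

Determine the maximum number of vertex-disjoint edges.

5

Unit-capacity flow: source→left, listed edges, right→sink; max matching = max flow.
Augmenting path A1→B1 (+1); matched 1.
Augmenting path A4→B2 (+1); matched 2.
Augmenting path A5→B5 (+1); matched 3.
Augmenting path A6→B3 (+1); matched 4.
Augmenting path A2→B1→A1→B6 (+1); matched 5.
No augmenting path remains; maximum matching = 5.
König certificate: {A1, A4, A5, A6, B1} is a vertex cover of size 5 (every listed pair touches it), so no matching can be larger.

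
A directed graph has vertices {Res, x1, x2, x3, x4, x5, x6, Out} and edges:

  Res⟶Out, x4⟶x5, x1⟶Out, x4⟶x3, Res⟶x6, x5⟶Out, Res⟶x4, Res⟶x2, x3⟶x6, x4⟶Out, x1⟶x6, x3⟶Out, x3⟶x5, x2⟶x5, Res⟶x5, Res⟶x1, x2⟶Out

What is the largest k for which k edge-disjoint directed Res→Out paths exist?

Assign every edge capacity 1; by Menger, the answer equals the max flow.
Path Res→Out (+1); total 1.
Path Res→x1→Out (+1); total 2.
Path Res→x2→Out (+1); total 3.
Path Res→x4→Out (+1); total 4.
Path Res→x5→Out (+1); total 5.
No residual Res→Out path; max flow = 5.
Certifying cut of size 5: {Res→Out, Res→x1, Res→x2, Res→x4, Res→x5}.

5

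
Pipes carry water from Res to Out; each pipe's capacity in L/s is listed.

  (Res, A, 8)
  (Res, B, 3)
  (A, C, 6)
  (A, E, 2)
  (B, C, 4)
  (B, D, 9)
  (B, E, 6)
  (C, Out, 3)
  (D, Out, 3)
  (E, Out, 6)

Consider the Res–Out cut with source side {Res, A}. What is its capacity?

11

Edges leaving {Res, A}: Res→B (3), A→C (6), A→E (2).
Cut capacity = 3 + 6 + 2 = 11.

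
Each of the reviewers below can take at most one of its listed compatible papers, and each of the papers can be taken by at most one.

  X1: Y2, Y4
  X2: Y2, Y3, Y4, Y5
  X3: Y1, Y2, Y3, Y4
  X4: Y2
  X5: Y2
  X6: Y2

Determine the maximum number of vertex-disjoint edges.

4

Unit-capacity flow: source→left, listed edges, right→sink; max matching = max flow.
Augmenting path X1→Y2 (+1); matched 1.
Augmenting path X2→Y3 (+1); matched 2.
Augmenting path X3→Y1 (+1); matched 3.
Augmenting path X4→Y2→X1→Y4 (+1); matched 4.
No augmenting path remains; maximum matching = 4.
König certificate: {X1, X2, X3, Y2} is a vertex cover of size 4 (every listed pair touches it), so no matching can be larger.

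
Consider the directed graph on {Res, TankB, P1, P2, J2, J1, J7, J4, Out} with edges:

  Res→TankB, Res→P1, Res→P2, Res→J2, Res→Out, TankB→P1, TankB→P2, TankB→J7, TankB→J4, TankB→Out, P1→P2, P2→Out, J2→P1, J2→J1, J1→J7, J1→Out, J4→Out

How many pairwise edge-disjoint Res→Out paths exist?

Assign every edge capacity 1; by Menger, the answer equals the max flow.
Path Res→Out (+1); total 1.
Path Res→TankB→Out (+1); total 2.
Path Res→P2→Out (+1); total 3.
Path Res→J2→J1→Out (+1); total 4.
No residual Res→Out path; max flow = 4.
Certifying cut of size 4: {P2→Out, Res→J2, Res→Out, Res→TankB}.

4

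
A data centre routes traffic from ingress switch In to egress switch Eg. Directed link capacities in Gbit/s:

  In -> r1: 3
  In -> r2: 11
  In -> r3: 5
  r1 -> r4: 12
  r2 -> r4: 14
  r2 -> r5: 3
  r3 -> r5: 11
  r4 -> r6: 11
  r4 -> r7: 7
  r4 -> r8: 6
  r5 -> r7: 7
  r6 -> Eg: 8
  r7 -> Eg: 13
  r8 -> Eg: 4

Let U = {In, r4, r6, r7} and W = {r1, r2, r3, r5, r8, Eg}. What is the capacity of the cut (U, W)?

Edges leaving {In, r4, r6, r7}: In→r1 (3), In→r2 (11), In→r3 (5), r4→r8 (6), r6→Eg (8), r7→Eg (13).
Cut capacity = 3 + 11 + 5 + 6 + 8 + 13 = 46.

46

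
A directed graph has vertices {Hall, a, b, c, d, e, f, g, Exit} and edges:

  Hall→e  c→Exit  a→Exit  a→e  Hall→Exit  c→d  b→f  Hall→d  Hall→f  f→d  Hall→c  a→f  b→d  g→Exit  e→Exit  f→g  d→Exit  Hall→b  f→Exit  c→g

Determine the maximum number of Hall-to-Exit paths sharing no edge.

6

Assign every edge capacity 1; by Menger, the answer equals the max flow.
Path Hall→Exit (+1); total 1.
Path Hall→c→Exit (+1); total 2.
Path Hall→d→Exit (+1); total 3.
Path Hall→e→Exit (+1); total 4.
Path Hall→f→Exit (+1); total 5.
Path Hall→b→f→g→Exit (+1); total 6.
No residual Hall→Exit path; max flow = 6.
Certifying cut of size 6: {Hall→Exit, Hall→b, Hall→c, Hall→d, Hall→e, Hall→f}.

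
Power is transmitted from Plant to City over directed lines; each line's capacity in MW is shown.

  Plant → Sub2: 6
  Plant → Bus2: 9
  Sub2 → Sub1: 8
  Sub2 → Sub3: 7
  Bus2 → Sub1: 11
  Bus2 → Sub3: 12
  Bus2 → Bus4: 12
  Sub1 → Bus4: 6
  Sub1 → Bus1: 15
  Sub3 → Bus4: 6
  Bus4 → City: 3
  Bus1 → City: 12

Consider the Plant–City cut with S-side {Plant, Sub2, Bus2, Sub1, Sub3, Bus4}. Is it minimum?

Given cut capacity: 15 + 3 = 18.
Augment Plant→Bus2→Bus4→City: bottleneck 3, flow now 3.
Augment Plant→Sub2→Sub1→Bus1→City: bottleneck 6, flow now 9.
Augment Plant→Bus2→Sub1→Bus1→City: bottleneck 6, flow now 15.
No augmenting path remains; maximum flow = 15.
In the residual graph, reachable from Plant: {Plant}.
Min-cut edges: Plant→Sub2 (6), Plant→Bus2 (9); capacity 6 + 9 = 15.
Cut capacity 18 exceeds the max flow 15, so it is not minimum.

No — its capacity is 18, but the minimum cut has capacity 15.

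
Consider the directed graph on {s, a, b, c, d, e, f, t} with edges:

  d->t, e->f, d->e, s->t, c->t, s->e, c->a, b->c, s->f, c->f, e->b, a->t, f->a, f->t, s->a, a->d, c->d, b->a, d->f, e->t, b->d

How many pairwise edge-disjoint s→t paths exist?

4

Assign every edge capacity 1; by Menger, the answer equals the max flow.
Path s→t (+1); total 1.
Path s→a→t (+1); total 2.
Path s→e→t (+1); total 3.
Path s→f→t (+1); total 4.
No residual s→t path; max flow = 4.
Certifying cut of size 4: {s→a, s→e, s→f, s→t}.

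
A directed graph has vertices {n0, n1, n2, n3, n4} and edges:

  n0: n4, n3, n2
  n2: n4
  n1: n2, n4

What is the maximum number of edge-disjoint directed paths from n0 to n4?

2

Assign every edge capacity 1; by Menger, the answer equals the max flow.
Path n0→n4 (+1); total 1.
Path n0→n2→n4 (+1); total 2.
No residual n0→n4 path; max flow = 2.
Certifying cut of size 2: {n0→n2, n0→n4}.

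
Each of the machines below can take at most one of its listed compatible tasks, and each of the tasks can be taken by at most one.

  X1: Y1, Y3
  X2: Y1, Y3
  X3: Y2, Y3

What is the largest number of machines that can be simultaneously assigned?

3

Unit-capacity flow: source→left, listed edges, right→sink; max matching = max flow.
Augmenting path X1→Y1 (+1); matched 1.
Augmenting path X2→Y3 (+1); matched 2.
Augmenting path X3→Y2 (+1); matched 3.
No augmenting path remains; maximum matching = 3.
König certificate: {X1, X2, X3} is a vertex cover of size 3 (every listed pair touches it), so no matching can be larger.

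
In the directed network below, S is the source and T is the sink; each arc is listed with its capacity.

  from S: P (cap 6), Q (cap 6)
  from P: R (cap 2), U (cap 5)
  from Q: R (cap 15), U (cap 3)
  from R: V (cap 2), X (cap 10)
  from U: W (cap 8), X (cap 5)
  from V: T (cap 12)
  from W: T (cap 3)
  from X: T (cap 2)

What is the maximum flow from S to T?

Augment S→P→R→V→T: bottleneck 2, flow now 2.
Augment S→P→U→W→T: bottleneck 3, flow now 5.
Augment S→P→U→X→T: bottleneck 1, flow now 6.
Augment S→Q→R→X→T: bottleneck 1, flow now 7.
No augmenting path remains; maximum flow = 7.
In the residual graph, reachable from S: {S, P, Q, R, U, W, X}.
Min-cut edges: R→V (2), W→T (3), X→T (2); capacity 2 + 3 + 2 = 7.
This cut is saturated, so no flow can exceed 7.

7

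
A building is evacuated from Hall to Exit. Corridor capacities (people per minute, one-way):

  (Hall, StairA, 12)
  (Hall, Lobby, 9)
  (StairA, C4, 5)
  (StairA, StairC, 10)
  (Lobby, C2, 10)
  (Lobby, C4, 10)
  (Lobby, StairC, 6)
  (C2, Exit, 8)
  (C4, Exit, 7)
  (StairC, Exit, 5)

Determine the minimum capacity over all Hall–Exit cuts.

Augment Hall→StairA→C4→Exit: bottleneck 5, flow now 5.
Augment Hall→StairA→StairC→Exit: bottleneck 5, flow now 10.
Augment Hall→Lobby→C2→Exit: bottleneck 8, flow now 18.
Augment Hall→Lobby→C4→Exit: bottleneck 1, flow now 19.
No augmenting path remains; maximum flow = 19.
By max-flow min-cut, the minimum cut capacity equals the max flow.
In the residual graph, reachable from Hall: {Hall, StairA, StairC}.
Min-cut edges: Hall→Lobby (9), StairA→C4 (5), StairC→Exit (5); capacity 9 + 5 + 5 = 19.

19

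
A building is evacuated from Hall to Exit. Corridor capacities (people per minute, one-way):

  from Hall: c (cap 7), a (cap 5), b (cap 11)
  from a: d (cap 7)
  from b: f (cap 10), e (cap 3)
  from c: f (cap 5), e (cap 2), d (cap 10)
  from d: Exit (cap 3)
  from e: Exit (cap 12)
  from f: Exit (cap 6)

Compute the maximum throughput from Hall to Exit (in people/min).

Augment Hall→a→d→Exit: bottleneck 3, flow now 3.
Augment Hall→b→e→Exit: bottleneck 3, flow now 6.
Augment Hall→b→f→Exit: bottleneck 6, flow now 12.
Augment Hall→c→e→Exit: bottleneck 2, flow now 14.
No augmenting path remains; maximum flow = 14.
In the residual graph, reachable from Hall: {Hall, a, b, c, d, f}.
Min-cut edges: b→e (3), c→e (2), d→Exit (3), f→Exit (6); capacity 3 + 2 + 3 + 6 = 14.
This cut is saturated, so no flow can exceed 14.

14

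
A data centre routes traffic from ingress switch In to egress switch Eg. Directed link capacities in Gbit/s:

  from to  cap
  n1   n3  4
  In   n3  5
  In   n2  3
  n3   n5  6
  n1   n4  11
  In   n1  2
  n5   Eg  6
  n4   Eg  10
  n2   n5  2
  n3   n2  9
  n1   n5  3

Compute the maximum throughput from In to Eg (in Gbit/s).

Augment In→n1→n4→Eg: bottleneck 2, flow now 2.
Augment In→n2→n5→Eg: bottleneck 2, flow now 4.
Augment In→n3→n5→Eg: bottleneck 4, flow now 8.
No augmenting path remains; maximum flow = 8.
In the residual graph, reachable from In: {In, n2, n3, n5}.
Min-cut edges: In→n1 (2), n5→Eg (6); capacity 2 + 6 = 8.
This cut is saturated, so no flow can exceed 8.

8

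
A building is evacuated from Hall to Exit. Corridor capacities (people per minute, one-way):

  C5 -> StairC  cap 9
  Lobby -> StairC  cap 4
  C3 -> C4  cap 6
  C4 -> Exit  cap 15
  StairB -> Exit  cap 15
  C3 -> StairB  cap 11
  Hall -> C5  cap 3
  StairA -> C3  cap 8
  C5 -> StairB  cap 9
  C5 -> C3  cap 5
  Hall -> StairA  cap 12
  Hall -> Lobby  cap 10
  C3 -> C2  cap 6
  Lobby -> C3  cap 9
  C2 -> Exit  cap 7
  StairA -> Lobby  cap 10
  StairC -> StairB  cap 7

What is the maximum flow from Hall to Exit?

Augment Hall→C5→StairB→Exit: bottleneck 3, flow now 3.
Augment Hall→Lobby→StairC→StairB→Exit: bottleneck 4, flow now 7.
Augment Hall→Lobby→C3→C4→Exit: bottleneck 6, flow now 13.
Augment Hall→StairA→C3→C2→Exit: bottleneck 6, flow now 19.
Augment Hall→StairA→C3→StairB→Exit: bottleneck 2, flow now 21.
Augment Hall→StairA→Lobby→C3→StairB→Exit: bottleneck 3, flow now 24.
No augmenting path remains; maximum flow = 24.
In the residual graph, reachable from Hall: {Hall, Lobby, StairA}.
Min-cut edges: Hall→C5 (3), Lobby→StairC (4), Lobby→C3 (9), StairA→C3 (8); capacity 3 + 4 + 9 + 8 = 24.
This cut is saturated, so no flow can exceed 24.

24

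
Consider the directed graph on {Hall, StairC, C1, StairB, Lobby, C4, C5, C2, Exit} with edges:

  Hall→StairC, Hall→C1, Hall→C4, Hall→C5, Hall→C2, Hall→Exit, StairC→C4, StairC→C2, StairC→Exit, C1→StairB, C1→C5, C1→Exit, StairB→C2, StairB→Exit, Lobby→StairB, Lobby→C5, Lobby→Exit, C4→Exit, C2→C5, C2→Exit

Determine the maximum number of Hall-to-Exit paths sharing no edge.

5

Assign every edge capacity 1; by Menger, the answer equals the max flow.
Path Hall→Exit (+1); total 1.
Path Hall→StairC→Exit (+1); total 2.
Path Hall→C1→Exit (+1); total 3.
Path Hall→C4→Exit (+1); total 4.
Path Hall→C2→Exit (+1); total 5.
No residual Hall→Exit path; max flow = 5.
Certifying cut of size 5: {Hall→C1, Hall→C2, Hall→C4, Hall→Exit, Hall→StairC}.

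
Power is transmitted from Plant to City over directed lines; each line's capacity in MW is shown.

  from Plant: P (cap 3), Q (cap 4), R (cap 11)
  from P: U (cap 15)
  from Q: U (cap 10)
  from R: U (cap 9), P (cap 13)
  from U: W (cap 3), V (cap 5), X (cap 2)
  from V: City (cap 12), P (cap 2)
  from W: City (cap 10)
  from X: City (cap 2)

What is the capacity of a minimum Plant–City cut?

Augment Plant→P→U→V→City: bottleneck 3, flow now 3.
Augment Plant→Q→U→V→City: bottleneck 2, flow now 5.
Augment Plant→Q→U→W→City: bottleneck 2, flow now 7.
Augment Plant→R→U→W→City: bottleneck 1, flow now 8.
Augment Plant→R→U→X→City: bottleneck 2, flow now 10.
No augmenting path remains; maximum flow = 10.
By max-flow min-cut, the minimum cut capacity equals the max flow.
In the residual graph, reachable from Plant: {Plant, P, Q, R, U}.
Min-cut edges: U→V (5), U→W (3), U→X (2); capacity 5 + 3 + 2 = 10.

10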